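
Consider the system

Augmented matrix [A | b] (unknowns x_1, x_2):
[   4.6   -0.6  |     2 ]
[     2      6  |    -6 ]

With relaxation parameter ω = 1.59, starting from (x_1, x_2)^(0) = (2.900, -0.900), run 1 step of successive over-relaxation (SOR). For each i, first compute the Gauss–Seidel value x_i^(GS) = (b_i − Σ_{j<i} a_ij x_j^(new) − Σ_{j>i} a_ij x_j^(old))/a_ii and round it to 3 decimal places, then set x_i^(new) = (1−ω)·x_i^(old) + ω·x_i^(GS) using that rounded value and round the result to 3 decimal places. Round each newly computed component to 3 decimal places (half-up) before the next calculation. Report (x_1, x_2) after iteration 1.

(-1.207, -0.420)

Iteration 1:
  x_1: GS value = (2 - (-0.6)·-0.900) / (4.6) = 0.317;  x_1 ← (1−ω)·2.900 + ω·0.317 = -1.207
  x_2: GS value = (-6 - (2)·-1.207) / (6) = -0.598;  x_2 ← (1−ω)·-0.900 + ω·-0.598 = -0.420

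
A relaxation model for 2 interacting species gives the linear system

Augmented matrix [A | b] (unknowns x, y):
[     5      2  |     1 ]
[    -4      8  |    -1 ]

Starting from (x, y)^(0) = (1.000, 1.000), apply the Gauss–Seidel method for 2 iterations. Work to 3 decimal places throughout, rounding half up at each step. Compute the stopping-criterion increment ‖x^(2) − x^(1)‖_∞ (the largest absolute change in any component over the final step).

Iteration 1:
  x = (1 - (2)·1.000) / (5) = -0.200
  y = (-1 - (-4)·-0.200) / (8) = -0.225
Iteration 2:
  x = (1 - (2)·-0.225) / (5) = 0.290
  y = (-1 - (-4)·0.290) / (8) = 0.020
Change: (0.490, 0.245) → max |·| = 0.490

0.490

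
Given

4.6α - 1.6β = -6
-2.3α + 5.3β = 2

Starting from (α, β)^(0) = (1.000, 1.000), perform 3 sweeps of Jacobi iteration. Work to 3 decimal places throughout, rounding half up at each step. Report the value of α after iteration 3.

-1.318

Iteration 1:
  α = (-6 - (-1.6)·1.000) / (4.6) = -0.957
  β = (2 - (-2.3)·1.000) / (5.3) = 0.811
Iteration 2:
  α = (-6 - (-1.6)·0.811) / (4.6) = -1.022
  β = (2 - (-2.3)·-0.957) / (5.3) = -0.038
Iteration 3:
  α = (-6 - (-1.6)·-0.038) / (4.6) = -1.318
  β = (2 - (-2.3)·-1.022) / (5.3) = -0.066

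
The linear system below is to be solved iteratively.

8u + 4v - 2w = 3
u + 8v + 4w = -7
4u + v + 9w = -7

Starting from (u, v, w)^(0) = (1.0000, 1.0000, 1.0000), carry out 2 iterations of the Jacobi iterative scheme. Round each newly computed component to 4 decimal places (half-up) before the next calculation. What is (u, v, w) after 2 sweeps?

Iteration 1:
  u = (3 - (4)·1.0000 - (-2)·1.0000) / (8) = 0.1250
  v = (-7 - (1)·1.0000 - (4)·1.0000) / (8) = -1.5000
  w = (-7 - (4)·1.0000 - (1)·1.0000) / (9) = -1.3333
Iteration 2:
  u = (3 - (4)·-1.5000 - (-2)·-1.3333) / (8) = 0.7917
  v = (-7 - (1)·0.1250 - (4)·-1.3333) / (8) = -0.2240
  w = (-7 - (4)·0.1250 - (1)·-1.5000) / (9) = -0.6667

(0.7917, -0.2240, -0.6667)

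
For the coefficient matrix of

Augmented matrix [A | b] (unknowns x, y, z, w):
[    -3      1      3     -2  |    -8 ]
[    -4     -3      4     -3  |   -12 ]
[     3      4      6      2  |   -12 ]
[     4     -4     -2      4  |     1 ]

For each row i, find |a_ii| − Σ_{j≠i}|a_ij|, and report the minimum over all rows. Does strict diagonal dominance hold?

row 1: |-3| − (1+3+2) = -3
row 2: |-3| − (4+4+3) = -8
row 3: |6| − (3+4+2) = -3
row 4: |4| − (4+4+2) = -6
minimum over rows = -8 → not strictly diagonally dominant

-8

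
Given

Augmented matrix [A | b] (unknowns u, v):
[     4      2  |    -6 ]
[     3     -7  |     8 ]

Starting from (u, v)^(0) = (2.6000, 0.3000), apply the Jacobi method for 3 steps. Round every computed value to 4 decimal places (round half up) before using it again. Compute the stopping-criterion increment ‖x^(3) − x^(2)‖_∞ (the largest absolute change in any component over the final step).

Iteration 1:
  u = (-6 - (2)·0.3000) / (4) = -1.6500
  v = (8 - (3)·2.6000) / (-7) = -0.0286
Iteration 2:
  u = (-6 - (2)·-0.0286) / (4) = -1.4857
  v = (8 - (3)·-1.6500) / (-7) = -1.8500
Iteration 3:
  u = (-6 - (2)·-1.8500) / (4) = -0.5750
  v = (8 - (3)·-1.4857) / (-7) = -1.7796
Change: (0.9107, 0.0704) → max |·| = 0.9107

0.9107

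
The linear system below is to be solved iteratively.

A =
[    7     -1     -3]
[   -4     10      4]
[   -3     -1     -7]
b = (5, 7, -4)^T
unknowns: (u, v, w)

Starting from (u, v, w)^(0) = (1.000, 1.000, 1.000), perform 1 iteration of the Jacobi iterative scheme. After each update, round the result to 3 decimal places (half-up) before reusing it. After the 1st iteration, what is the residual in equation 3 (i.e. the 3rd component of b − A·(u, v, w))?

Iteration 1:
  u = (5 - (-1)·1.000 - (-3)·1.000) / (7) = 1.286
  v = (7 - (-4)·1.000 - (4)·1.000) / (10) = 0.700
  w = (-4 - (-3)·1.000 - (-1)·1.000) / (-7) = 0.000
Residual b − A·x = (-3.302, 5.144, 0.558)

0.558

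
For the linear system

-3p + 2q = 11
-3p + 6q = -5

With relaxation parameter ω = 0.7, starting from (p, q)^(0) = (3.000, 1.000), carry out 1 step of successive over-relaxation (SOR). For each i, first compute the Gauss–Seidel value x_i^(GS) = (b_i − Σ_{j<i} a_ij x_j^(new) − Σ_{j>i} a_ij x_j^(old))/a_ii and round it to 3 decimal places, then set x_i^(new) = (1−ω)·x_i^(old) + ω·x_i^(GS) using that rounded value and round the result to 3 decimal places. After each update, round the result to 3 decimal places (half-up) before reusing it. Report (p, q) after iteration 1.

(-1.200, -0.703)

Iteration 1:
  p: GS value = (11 - (2)·1.000) / (-3) = -3.000;  p ← (1−ω)·3.000 + ω·-3.000 = -1.200
  q: GS value = (-5 - (-3)·-1.200) / (6) = -1.433;  q ← (1−ω)·1.000 + ω·-1.433 = -0.703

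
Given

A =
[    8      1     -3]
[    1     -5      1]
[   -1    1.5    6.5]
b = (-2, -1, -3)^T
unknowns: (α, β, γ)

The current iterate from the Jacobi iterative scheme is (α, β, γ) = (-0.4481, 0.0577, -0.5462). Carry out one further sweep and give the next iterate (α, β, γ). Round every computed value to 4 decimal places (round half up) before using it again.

(-0.4620, 0.0011, -0.5438)

One sweep:
  α = (-2 - (1)·0.0577 - (-3)·-0.5462) / (8) = -0.4620
  β = (-1 - (1)·-0.4481 - (1)·-0.5462) / (-5) = 0.0011
  γ = (-3 - (-1)·-0.4481 - (1.5)·0.0577) / (6.5) = -0.5438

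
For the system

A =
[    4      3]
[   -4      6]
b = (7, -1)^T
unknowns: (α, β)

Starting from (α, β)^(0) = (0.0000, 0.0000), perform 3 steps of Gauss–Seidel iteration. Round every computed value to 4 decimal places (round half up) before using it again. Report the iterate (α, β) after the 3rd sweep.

Iteration 1:
  α = (7 - (3)·0.0000) / (4) = 1.7500
  β = (-1 - (-4)·1.7500) / (6) = 1.0000
Iteration 2:
  α = (7 - (3)·1.0000) / (4) = 1.0000
  β = (-1 - (-4)·1.0000) / (6) = 0.5000
Iteration 3:
  α = (7 - (3)·0.5000) / (4) = 1.3750
  β = (-1 - (-4)·1.3750) / (6) = 0.7500

(1.3750, 0.7500)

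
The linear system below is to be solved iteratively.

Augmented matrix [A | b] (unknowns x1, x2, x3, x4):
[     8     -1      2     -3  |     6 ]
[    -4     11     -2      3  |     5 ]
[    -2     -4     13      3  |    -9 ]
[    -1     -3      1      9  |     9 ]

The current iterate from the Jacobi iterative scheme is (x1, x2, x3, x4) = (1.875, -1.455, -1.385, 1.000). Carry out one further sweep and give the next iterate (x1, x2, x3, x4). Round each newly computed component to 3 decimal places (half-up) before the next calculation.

(1.289, 0.612, -1.082, 0.877)

One sweep:
  x1 = (6 - (-1)·-1.455 - (2)·-1.385 - (-3)·1.000) / (8) = 1.289
  x2 = (5 - (-4)·1.875 - (-2)·-1.385 - (3)·1.000) / (11) = 0.612
  x3 = (-9 - (-2)·1.875 - (-4)·-1.455 - (3)·1.000) / (13) = -1.082
  x4 = (9 - (-1)·1.875 - (-3)·-1.455 - (1)·-1.385) / (9) = 0.877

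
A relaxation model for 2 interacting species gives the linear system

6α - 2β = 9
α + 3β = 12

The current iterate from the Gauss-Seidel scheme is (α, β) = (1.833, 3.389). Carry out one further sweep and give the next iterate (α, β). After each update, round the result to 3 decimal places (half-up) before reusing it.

One sweep:
  α = (9 - (-2)·3.389) / (6) = 2.630
  β = (12 - (1)·2.630) / (3) = 3.123

(2.630, 3.123)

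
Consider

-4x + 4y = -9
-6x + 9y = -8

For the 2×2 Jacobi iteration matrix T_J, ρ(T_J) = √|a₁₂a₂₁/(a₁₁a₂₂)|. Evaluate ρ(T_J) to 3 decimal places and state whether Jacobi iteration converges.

0.816

a₁₂a₂₁/(a₁₁a₂₂) = (4)·(-6) / ((-4)·(9)) = 0.666667
ρ = √|0.666667| = √0.666667 = 0.816
ρ < 1, so Jacobi converges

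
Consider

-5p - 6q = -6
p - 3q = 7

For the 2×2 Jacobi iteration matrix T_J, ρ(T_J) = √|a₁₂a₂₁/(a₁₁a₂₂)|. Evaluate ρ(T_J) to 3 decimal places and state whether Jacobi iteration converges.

0.632

a₁₂a₂₁/(a₁₁a₂₂) = (-6)·(1) / ((-5)·(-3)) = -0.400000
ρ = √|-0.400000| = √0.400000 = 0.632
ρ < 1, so Jacobi converges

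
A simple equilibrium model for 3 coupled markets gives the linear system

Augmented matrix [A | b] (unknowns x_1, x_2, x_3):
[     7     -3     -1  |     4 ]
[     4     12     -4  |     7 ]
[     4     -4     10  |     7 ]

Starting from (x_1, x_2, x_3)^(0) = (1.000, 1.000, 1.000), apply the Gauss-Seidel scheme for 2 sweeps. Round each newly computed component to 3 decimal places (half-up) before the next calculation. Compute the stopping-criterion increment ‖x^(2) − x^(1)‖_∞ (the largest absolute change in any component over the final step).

Iteration 1:
  x_1 = (4 - (-3)·1.000 - (-1)·1.000) / (7) = 1.143
  x_2 = (7 - (4)·1.143 - (-4)·1.000) / (12) = 0.536
  x_3 = (7 - (4)·1.143 - (-4)·0.536) / (10) = 0.457
Iteration 2:
  x_1 = (4 - (-3)·0.536 - (-1)·0.457) / (7) = 0.866
  x_2 = (7 - (4)·0.866 - (-4)·0.457) / (12) = 0.447
  x_3 = (7 - (4)·0.866 - (-4)·0.447) / (10) = 0.532
Change: (-0.277, -0.089, 0.075) → max |·| = 0.277

0.277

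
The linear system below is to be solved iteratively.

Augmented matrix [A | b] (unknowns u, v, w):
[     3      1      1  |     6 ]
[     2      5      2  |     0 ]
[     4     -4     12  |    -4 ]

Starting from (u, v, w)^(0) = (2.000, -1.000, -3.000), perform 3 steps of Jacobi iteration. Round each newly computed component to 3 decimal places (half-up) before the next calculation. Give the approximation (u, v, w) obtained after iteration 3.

Iteration 1:
  u = (6 - (1)·-1.000 - (1)·-3.000) / (3) = 3.333
  v = (0 - (2)·2.000 - (2)·-3.000) / (5) = 0.400
  w = (-4 - (4)·2.000 - (-4)·-1.000) / (12) = -1.333
Iteration 2:
  u = (6 - (1)·0.400 - (1)·-1.333) / (3) = 2.311
  v = (0 - (2)·3.333 - (2)·-1.333) / (5) = -0.800
  w = (-4 - (4)·3.333 - (-4)·0.400) / (12) = -1.311
Iteration 3:
  u = (6 - (1)·-0.800 - (1)·-1.311) / (3) = 2.704
  v = (0 - (2)·2.311 - (2)·-1.311) / (5) = -0.400
  w = (-4 - (4)·2.311 - (-4)·-0.800) / (12) = -1.370

(2.704, -0.400, -1.370)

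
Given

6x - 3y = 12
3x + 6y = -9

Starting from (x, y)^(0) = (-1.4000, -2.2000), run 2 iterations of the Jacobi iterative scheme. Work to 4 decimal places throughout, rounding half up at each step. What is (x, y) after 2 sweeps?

(1.6000, -1.9500)

Iteration 1:
  x = (12 - (-3)·-2.2000) / (6) = 0.9000
  y = (-9 - (3)·-1.4000) / (6) = -0.8000
Iteration 2:
  x = (12 - (-3)·-0.8000) / (6) = 1.6000
  y = (-9 - (3)·0.9000) / (6) = -1.9500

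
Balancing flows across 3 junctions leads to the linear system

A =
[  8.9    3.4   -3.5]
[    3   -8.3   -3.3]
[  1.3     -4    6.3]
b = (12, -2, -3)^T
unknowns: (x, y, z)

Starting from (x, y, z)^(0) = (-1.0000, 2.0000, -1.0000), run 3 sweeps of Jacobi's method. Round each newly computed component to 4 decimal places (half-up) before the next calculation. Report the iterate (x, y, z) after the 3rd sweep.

(1.2482, 0.9672, -0.8693)

Iteration 1:
  x = (12 - (3.4)·2.0000 - (-3.5)·-1.0000) / (8.9) = 0.1910
  y = (-2 - (3)·-1.0000 - (-3.3)·-1.0000) / (-8.3) = 0.2771
  z = (-3 - (1.3)·-1.0000 - (-4)·2.0000) / (6.3) = 1.0000
Iteration 2:
  x = (12 - (3.4)·0.2771 - (-3.5)·1.0000) / (8.9) = 1.6357
  y = (-2 - (3)·0.1910 - (-3.3)·1.0000) / (-8.3) = -0.0876
  z = (-3 - (1.3)·0.1910 - (-4)·0.2771) / (6.3) = -0.3397
Iteration 3:
  x = (12 - (3.4)·-0.0876 - (-3.5)·-0.3397) / (8.9) = 1.2482
  y = (-2 - (3)·1.6357 - (-3.3)·-0.3397) / (-8.3) = 0.9672
  z = (-3 - (1.3)·1.6357 - (-4)·-0.0876) / (6.3) = -0.8693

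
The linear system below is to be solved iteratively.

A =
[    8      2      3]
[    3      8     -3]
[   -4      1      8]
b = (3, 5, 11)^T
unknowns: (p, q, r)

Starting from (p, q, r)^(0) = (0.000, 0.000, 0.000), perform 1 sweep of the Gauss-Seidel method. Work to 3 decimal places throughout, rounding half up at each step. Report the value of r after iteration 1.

1.502

Iteration 1:
  p = (3 - (2)·0.000 - (3)·0.000) / (8) = 0.375
  q = (5 - (3)·0.375 - (-3)·0.000) / (8) = 0.484
  r = (11 - (-4)·0.375 - (1)·0.484) / (8) = 1.502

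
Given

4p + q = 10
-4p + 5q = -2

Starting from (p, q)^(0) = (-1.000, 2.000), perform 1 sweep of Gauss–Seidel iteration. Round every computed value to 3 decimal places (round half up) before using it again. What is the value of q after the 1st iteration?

1.200

Iteration 1:
  p = (10 - (1)·2.000) / (4) = 2.000
  q = (-2 - (-4)·2.000) / (5) = 1.200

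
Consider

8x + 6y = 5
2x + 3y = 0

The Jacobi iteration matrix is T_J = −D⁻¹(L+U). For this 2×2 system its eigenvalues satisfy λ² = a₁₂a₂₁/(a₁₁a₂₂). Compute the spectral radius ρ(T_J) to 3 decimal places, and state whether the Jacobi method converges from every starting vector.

a₁₂a₂₁/(a₁₁a₂₂) = (6)·(2) / ((8)·(3)) = 0.500000
ρ = √|0.500000| = √0.500000 = 0.707
ρ < 1, so Jacobi converges

0.707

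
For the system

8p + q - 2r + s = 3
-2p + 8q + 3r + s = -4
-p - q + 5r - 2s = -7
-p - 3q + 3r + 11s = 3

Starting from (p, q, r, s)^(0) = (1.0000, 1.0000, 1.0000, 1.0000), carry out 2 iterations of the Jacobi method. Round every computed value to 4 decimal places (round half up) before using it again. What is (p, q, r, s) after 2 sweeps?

Iteration 1:
  p = (3 - (1)·1.0000 - (-2)·1.0000 - (1)·1.0000) / (8) = 0.3750
  q = (-4 - (-2)·1.0000 - (3)·1.0000 - (1)·1.0000) / (8) = -0.7500
  r = (-7 - (-1)·1.0000 - (-1)·1.0000 - (-2)·1.0000) / (5) = -0.6000
  s = (3 - (-1)·1.0000 - (-3)·1.0000 - (3)·1.0000) / (11) = 0.3636
Iteration 2:
  p = (3 - (1)·-0.7500 - (-2)·-0.6000 - (1)·0.3636) / (8) = 0.2733
  q = (-4 - (-2)·0.3750 - (3)·-0.6000 - (1)·0.3636) / (8) = -0.2267
  r = (-7 - (-1)·0.3750 - (-1)·-0.7500 - (-2)·0.3636) / (5) = -1.3296
  s = (3 - (-1)·0.3750 - (-3)·-0.7500 - (3)·-0.6000) / (11) = 0.2659

(0.2733, -0.2267, -1.3296, 0.2659)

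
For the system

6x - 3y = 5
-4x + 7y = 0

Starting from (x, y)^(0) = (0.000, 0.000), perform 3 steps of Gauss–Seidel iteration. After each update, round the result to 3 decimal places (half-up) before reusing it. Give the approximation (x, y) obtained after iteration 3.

(1.139, 0.651)

Iteration 1:
  x = (5 - (-3)·0.000) / (6) = 0.833
  y = (0 - (-4)·0.833) / (7) = 0.476
Iteration 2:
  x = (5 - (-3)·0.476) / (6) = 1.071
  y = (0 - (-4)·1.071) / (7) = 0.612
Iteration 3:
  x = (5 - (-3)·0.612) / (6) = 1.139
  y = (0 - (-4)·1.139) / (7) = 0.651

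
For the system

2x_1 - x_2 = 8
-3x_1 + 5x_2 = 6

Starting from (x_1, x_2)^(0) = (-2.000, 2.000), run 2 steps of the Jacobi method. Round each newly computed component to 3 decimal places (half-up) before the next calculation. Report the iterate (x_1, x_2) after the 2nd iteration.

Iteration 1:
  x_1 = (8 - (-1)·2.000) / (2) = 5.000
  x_2 = (6 - (-3)·-2.000) / (5) = 0.000
Iteration 2:
  x_1 = (8 - (-1)·0.000) / (2) = 4.000
  x_2 = (6 - (-3)·5.000) / (5) = 4.200

(4.000, 4.200)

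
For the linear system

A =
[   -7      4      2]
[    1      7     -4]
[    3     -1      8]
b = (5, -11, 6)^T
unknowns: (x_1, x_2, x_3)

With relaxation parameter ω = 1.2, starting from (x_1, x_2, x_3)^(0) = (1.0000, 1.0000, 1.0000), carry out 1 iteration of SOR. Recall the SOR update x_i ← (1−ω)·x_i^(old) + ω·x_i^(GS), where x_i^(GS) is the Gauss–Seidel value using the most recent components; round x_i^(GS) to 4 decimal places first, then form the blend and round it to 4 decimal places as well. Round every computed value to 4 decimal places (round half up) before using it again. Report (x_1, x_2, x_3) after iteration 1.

(-0.0285, -1.3951, 0.5036)

Iteration 1:
  x_1: GS value = (5 - (4)·1.0000 - (2)·1.0000) / (-7) = 0.1429;  x_1 ← (1−ω)·1.0000 + ω·0.1429 = -0.0285
  x_2: GS value = (-11 - (1)·-0.0285 - (-4)·1.0000) / (7) = -0.9959;  x_2 ← (1−ω)·1.0000 + ω·-0.9959 = -1.3951
  x_3: GS value = (6 - (3)·-0.0285 - (-1)·-1.3951) / (8) = 0.5863;  x_3 ← (1−ω)·1.0000 + ω·0.5863 = 0.5036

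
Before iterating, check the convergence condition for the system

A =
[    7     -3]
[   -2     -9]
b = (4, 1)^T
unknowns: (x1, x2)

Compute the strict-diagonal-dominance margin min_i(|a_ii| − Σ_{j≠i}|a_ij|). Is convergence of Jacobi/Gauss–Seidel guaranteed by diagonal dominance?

row 1: |7| − (3) = 4
row 2: |-9| − (2) = 7
minimum over rows = 4 → strictly diagonally dominant (convergence guaranteed)

4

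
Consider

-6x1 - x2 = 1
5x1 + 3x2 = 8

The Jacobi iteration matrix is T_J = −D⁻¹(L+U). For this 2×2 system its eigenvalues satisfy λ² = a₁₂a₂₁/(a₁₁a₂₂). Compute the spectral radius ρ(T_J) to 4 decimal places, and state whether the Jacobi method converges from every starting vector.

a₁₂a₂₁/(a₁₁a₂₂) = (-1)·(5) / ((-6)·(3)) = 0.277778
ρ = √|0.277778| = √0.277778 = 0.5270
ρ < 1, so Jacobi converges

0.5270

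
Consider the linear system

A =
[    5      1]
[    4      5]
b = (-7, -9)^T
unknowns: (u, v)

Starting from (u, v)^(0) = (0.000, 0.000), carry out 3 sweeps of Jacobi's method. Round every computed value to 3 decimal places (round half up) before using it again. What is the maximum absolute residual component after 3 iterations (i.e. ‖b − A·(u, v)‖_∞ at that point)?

Iteration 1:
  u = (-7 - (1)·0.000) / (5) = -1.400
  v = (-9 - (4)·0.000) / (5) = -1.800
Iteration 2:
  u = (-7 - (1)·-1.800) / (5) = -1.040
  v = (-9 - (4)·-1.400) / (5) = -0.680
Iteration 3:
  u = (-7 - (1)·-0.680) / (5) = -1.264
  v = (-9 - (4)·-1.040) / (5) = -0.968
Residual b − A·x = (0.288, 0.896); ∞-norm = 0.896

0.896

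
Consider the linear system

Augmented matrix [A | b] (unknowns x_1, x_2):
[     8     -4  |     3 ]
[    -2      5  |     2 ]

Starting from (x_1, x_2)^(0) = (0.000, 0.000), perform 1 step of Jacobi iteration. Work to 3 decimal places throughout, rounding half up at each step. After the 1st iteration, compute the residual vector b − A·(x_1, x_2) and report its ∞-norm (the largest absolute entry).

Iteration 1:
  x_1 = (3 - (-4)·0.000) / (8) = 0.375
  x_2 = (2 - (-2)·0.000) / (5) = 0.400
Residual b − A·x = (1.600, 0.750); ∞-norm = 1.600

1.600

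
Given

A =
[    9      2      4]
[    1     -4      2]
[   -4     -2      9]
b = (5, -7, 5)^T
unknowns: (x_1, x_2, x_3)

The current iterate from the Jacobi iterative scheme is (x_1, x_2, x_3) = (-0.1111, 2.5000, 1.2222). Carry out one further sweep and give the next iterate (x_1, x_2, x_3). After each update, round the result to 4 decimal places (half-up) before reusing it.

One sweep:
  x_1 = (5 - (2)·2.5000 - (4)·1.2222) / (9) = -0.5432
  x_2 = (-7 - (1)·-0.1111 - (2)·1.2222) / (-4) = 2.3333
  x_3 = (5 - (-4)·-0.1111 - (-2)·2.5000) / (9) = 1.0617

(-0.5432, 2.3333, 1.0617)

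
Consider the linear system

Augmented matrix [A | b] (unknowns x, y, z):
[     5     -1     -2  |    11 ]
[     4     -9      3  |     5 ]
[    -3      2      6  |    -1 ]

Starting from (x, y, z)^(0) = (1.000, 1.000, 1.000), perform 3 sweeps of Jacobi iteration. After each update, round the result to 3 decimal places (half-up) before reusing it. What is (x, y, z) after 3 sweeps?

Iteration 1:
  x = (11 - (-1)·1.000 - (-2)·1.000) / (5) = 2.800
  y = (5 - (4)·1.000 - (3)·1.000) / (-9) = 0.222
  z = (-1 - (-3)·1.000 - (2)·1.000) / (6) = 0.000
Iteration 2:
  x = (11 - (-1)·0.222 - (-2)·0.000) / (5) = 2.244
  y = (5 - (4)·2.800 - (3)·0.000) / (-9) = 0.689
  z = (-1 - (-3)·2.800 - (2)·0.222) / (6) = 1.159
Iteration 3:
  x = (11 - (-1)·0.689 - (-2)·1.159) / (5) = 2.801
  y = (5 - (4)·2.244 - (3)·1.159) / (-9) = 0.828
  z = (-1 - (-3)·2.244 - (2)·0.689) / (6) = 0.726

(2.801, 0.828, 0.726)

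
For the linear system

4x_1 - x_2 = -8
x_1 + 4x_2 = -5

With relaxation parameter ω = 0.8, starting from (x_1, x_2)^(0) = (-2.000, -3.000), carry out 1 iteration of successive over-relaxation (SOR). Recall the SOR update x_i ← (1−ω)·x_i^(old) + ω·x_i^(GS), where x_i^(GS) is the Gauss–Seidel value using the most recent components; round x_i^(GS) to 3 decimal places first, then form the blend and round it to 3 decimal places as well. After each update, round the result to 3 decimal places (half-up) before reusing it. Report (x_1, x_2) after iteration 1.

Iteration 1:
  x_1: GS value = (-8 - (-1)·-3.000) / (4) = -2.750;  x_1 ← (1−ω)·-2.000 + ω·-2.750 = -2.600
  x_2: GS value = (-5 - (1)·-2.600) / (4) = -0.600;  x_2 ← (1−ω)·-3.000 + ω·-0.600 = -1.080

(-2.600, -1.080)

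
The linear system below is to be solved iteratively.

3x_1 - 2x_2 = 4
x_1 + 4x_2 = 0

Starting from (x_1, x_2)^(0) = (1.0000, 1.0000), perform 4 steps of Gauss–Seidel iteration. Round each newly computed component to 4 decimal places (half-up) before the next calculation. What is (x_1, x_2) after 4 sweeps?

Iteration 1:
  x_1 = (4 - (-2)·1.0000) / (3) = 2.0000
  x_2 = (0 - (1)·2.0000) / (4) = -0.5000
Iteration 2:
  x_1 = (4 - (-2)·-0.5000) / (3) = 1.0000
  x_2 = (0 - (1)·1.0000) / (4) = -0.2500
Iteration 3:
  x_1 = (4 - (-2)·-0.2500) / (3) = 1.1667
  x_2 = (0 - (1)·1.1667) / (4) = -0.2917
Iteration 4:
  x_1 = (4 - (-2)·-0.2917) / (3) = 1.1389
  x_2 = (0 - (1)·1.1389) / (4) = -0.2847

(1.1389, -0.2847)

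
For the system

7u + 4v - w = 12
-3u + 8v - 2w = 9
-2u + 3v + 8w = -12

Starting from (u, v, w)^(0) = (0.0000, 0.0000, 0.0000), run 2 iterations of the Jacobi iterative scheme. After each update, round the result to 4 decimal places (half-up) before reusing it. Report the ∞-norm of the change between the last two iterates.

0.8572

Iteration 1:
  u = (12 - (4)·0.0000 - (-1)·0.0000) / (7) = 1.7143
  v = (9 - (-3)·0.0000 - (-2)·0.0000) / (8) = 1.1250
  w = (-12 - (-2)·0.0000 - (3)·0.0000) / (8) = -1.5000
Iteration 2:
  u = (12 - (4)·1.1250 - (-1)·-1.5000) / (7) = 0.8571
  v = (9 - (-3)·1.7143 - (-2)·-1.5000) / (8) = 1.3929
  w = (-12 - (-2)·1.7143 - (3)·1.1250) / (8) = -1.4933
Change: (-0.8572, 0.2679, 0.0067) → max |·| = 0.8572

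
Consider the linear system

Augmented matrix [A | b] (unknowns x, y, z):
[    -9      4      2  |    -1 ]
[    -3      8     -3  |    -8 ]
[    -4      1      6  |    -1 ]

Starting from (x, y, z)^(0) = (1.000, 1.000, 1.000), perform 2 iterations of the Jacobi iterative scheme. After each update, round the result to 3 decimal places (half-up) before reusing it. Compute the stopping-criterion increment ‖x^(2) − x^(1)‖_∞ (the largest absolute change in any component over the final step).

Iteration 1:
  x = (-1 - (4)·1.000 - (2)·1.000) / (-9) = 0.778
  y = (-8 - (-3)·1.000 - (-3)·1.000) / (8) = -0.250
  z = (-1 - (-4)·1.000 - (1)·1.000) / (6) = 0.333
Iteration 2:
  x = (-1 - (4)·-0.250 - (2)·0.333) / (-9) = 0.074
  y = (-8 - (-3)·0.778 - (-3)·0.333) / (8) = -0.583
  z = (-1 - (-4)·0.778 - (1)·-0.250) / (6) = 0.394
Change: (-0.704, -0.333, 0.061) → max |·| = 0.704

0.704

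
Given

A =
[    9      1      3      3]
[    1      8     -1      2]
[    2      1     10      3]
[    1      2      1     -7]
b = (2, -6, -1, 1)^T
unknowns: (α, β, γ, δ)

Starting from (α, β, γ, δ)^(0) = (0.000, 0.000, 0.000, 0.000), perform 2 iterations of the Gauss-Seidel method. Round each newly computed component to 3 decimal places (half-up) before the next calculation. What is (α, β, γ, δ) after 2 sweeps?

Iteration 1:
  α = (2 - (1)·0.000 - (3)·0.000 - (3)·0.000) / (9) = 0.222
  β = (-6 - (1)·0.222 - (-1)·0.000 - (2)·0.000) / (8) = -0.778
  γ = (-1 - (2)·0.222 - (1)·-0.778 - (3)·0.000) / (10) = -0.067
  δ = (1 - (1)·0.222 - (2)·-0.778 - (1)·-0.067) / (-7) = -0.343
Iteration 2:
  α = (2 - (1)·-0.778 - (3)·-0.067 - (3)·-0.343) / (9) = 0.445
  β = (-6 - (1)·0.445 - (-1)·-0.067 - (2)·-0.343) / (8) = -0.728
  γ = (-1 - (2)·0.445 - (1)·-0.728 - (3)·-0.343) / (10) = -0.013
  δ = (1 - (1)·0.445 - (2)·-0.728 - (1)·-0.013) / (-7) = -0.289

(0.445, -0.728, -0.013, -0.289)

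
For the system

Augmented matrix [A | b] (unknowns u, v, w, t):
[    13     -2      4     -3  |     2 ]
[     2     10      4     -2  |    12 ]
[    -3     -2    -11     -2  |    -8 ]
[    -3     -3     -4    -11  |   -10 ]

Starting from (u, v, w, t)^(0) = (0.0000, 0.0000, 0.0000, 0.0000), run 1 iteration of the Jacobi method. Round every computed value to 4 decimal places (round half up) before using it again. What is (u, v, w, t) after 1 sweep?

(0.1538, 1.2000, 0.7273, 0.9091)

Iteration 1:
  u = (2 - (-2)·0.0000 - (4)·0.0000 - (-3)·0.0000) / (13) = 0.1538
  v = (12 - (2)·0.0000 - (4)·0.0000 - (-2)·0.0000) / (10) = 1.2000
  w = (-8 - (-3)·0.0000 - (-2)·0.0000 - (-2)·0.0000) / (-11) = 0.7273
  t = (-10 - (-3)·0.0000 - (-3)·0.0000 - (-4)·0.0000) / (-11) = 0.9091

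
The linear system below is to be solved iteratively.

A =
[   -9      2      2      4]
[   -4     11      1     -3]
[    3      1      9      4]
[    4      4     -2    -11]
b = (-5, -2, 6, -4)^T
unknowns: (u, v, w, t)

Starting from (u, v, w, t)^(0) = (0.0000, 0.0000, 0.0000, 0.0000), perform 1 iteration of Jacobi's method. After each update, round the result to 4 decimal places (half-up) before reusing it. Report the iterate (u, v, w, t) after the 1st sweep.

(0.5556, -0.1818, 0.6667, 0.3636)

Iteration 1:
  u = (-5 - (2)·0.0000 - (2)·0.0000 - (4)·0.0000) / (-9) = 0.5556
  v = (-2 - (-4)·0.0000 - (1)·0.0000 - (-3)·0.0000) / (11) = -0.1818
  w = (6 - (3)·0.0000 - (1)·0.0000 - (4)·0.0000) / (9) = 0.6667
  t = (-4 - (4)·0.0000 - (4)·0.0000 - (-2)·0.0000) / (-11) = 0.3636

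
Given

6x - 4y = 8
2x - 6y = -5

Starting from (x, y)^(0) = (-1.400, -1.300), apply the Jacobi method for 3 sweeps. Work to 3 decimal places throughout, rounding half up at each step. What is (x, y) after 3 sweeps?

Iteration 1:
  x = (8 - (-4)·-1.300) / (6) = 0.467
  y = (-5 - (2)·-1.400) / (-6) = 0.367
Iteration 2:
  x = (8 - (-4)·0.367) / (6) = 1.578
  y = (-5 - (2)·0.467) / (-6) = 0.989
Iteration 3:
  x = (8 - (-4)·0.989) / (6) = 1.993
  y = (-5 - (2)·1.578) / (-6) = 1.359

(1.993, 1.359)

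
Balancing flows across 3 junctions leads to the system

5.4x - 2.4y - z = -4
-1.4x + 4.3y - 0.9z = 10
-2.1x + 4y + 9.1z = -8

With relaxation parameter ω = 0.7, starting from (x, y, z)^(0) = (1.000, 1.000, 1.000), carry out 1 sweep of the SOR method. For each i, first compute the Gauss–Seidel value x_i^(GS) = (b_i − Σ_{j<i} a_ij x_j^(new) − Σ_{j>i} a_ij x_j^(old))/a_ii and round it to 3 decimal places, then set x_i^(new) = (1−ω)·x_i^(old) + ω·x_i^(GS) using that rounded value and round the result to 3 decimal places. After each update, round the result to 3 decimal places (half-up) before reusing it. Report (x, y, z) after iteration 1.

Iteration 1:
  x: GS value = (-4 - (-2.4)·1.000 - (-1)·1.000) / (5.4) = -0.111;  x ← (1−ω)·1.000 + ω·-0.111 = 0.222
  y: GS value = (10 - (-1.4)·0.222 - (-0.9)·1.000) / (4.3) = 2.607;  y ← (1−ω)·1.000 + ω·2.607 = 2.125
  z: GS value = (-8 - (-2.1)·0.222 - (4)·2.125) / (9.1) = -1.762;  z ← (1−ω)·1.000 + ω·-1.762 = -0.933

(0.222, 2.125, -0.933)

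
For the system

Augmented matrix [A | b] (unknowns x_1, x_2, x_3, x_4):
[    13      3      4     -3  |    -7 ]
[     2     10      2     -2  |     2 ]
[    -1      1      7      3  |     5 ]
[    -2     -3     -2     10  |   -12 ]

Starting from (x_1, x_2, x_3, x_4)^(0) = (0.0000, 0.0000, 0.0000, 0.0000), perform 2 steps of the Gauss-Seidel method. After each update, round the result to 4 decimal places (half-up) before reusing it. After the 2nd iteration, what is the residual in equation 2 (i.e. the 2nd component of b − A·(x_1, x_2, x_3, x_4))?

-1.0350

Iteration 1:
  x_1 = (-7 - (3)·0.0000 - (4)·0.0000 - (-3)·0.0000) / (13) = -0.5385
  x_2 = (2 - (2)·-0.5385 - (2)·0.0000 - (-2)·0.0000) / (10) = 0.3077
  x_3 = (5 - (-1)·-0.5385 - (1)·0.3077 - (3)·0.0000) / (7) = 0.5934
  x_4 = (-12 - (-2)·-0.5385 - (-3)·0.3077 - (-2)·0.5934) / (10) = -1.0967
Iteration 2:
  x_1 = (-7 - (3)·0.3077 - (4)·0.5934 - (-3)·-1.0967) / (13) = -1.0451
  x_2 = (2 - (2)·-1.0451 - (2)·0.5934 - (-2)·-1.0967) / (10) = 0.0710
  x_3 = (5 - (-1)·-1.0451 - (1)·0.0710 - (3)·-1.0967) / (7) = 1.0249
  x_4 = (-12 - (-2)·-1.0451 - (-3)·0.0710 - (-2)·1.0249) / (10) = -1.1827
Residual b − A·x = (-1.2744, -1.0350, 0.2577, -0.0004)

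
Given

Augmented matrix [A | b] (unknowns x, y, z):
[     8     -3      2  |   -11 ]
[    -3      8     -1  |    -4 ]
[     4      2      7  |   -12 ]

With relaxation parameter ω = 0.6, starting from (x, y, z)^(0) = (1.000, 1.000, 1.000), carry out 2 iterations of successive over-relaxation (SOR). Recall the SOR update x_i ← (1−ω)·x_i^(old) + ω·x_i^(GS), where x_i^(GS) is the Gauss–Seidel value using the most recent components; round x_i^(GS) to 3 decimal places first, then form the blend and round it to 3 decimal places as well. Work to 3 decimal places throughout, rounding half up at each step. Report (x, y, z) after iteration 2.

(-0.865, -0.496, -0.857)

Iteration 1:
  x: GS value = (-11 - (-3)·1.000 - (2)·1.000) / (8) = -1.250;  x ← (1−ω)·1.000 + ω·-1.250 = -0.350
  y: GS value = (-4 - (-3)·-0.350 - (-1)·1.000) / (8) = -0.506;  y ← (1−ω)·1.000 + ω·-0.506 = 0.096
  z: GS value = (-12 - (4)·-0.350 - (2)·0.096) / (7) = -1.542;  z ← (1−ω)·1.000 + ω·-1.542 = -0.525
Iteration 2:
  x: GS value = (-11 - (-3)·0.096 - (2)·-0.525) / (8) = -1.208;  x ← (1−ω)·-0.350 + ω·-1.208 = -0.865
  y: GS value = (-4 - (-3)·-0.865 - (-1)·-0.525) / (8) = -0.890;  y ← (1−ω)·0.096 + ω·-0.890 = -0.496
  z: GS value = (-12 - (4)·-0.865 - (2)·-0.496) / (7) = -1.078;  z ← (1−ω)·-0.525 + ω·-1.078 = -0.857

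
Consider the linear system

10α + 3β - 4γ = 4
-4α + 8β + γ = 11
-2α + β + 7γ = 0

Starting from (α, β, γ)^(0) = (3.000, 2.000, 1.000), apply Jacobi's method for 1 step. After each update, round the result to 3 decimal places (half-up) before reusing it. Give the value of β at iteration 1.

2.750

Iteration 1:
  α = (4 - (3)·2.000 - (-4)·1.000) / (10) = 0.200
  β = (11 - (-4)·3.000 - (1)·1.000) / (8) = 2.750
  γ = (0 - (-2)·3.000 - (1)·2.000) / (7) = 0.571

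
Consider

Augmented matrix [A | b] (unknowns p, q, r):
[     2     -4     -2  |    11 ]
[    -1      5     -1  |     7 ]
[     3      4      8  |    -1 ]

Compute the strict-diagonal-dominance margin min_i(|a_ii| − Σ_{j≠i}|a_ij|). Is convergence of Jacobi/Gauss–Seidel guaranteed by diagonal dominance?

-4

row 1: |2| − (4+2) = -4
row 2: |5| − (1+1) = 3
row 3: |8| − (3+4) = 1
minimum over rows = -4 → not strictly diagonally dominant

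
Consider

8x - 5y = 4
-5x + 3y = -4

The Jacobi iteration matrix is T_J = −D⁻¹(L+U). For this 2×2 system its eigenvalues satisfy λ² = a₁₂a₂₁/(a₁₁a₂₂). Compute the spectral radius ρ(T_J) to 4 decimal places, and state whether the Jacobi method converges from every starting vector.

1.0206

a₁₂a₂₁/(a₁₁a₂₂) = (-5)·(-5) / ((8)·(3)) = 1.041667
ρ = √|1.041667| = √1.041667 = 1.0206
ρ > 1, so Jacobi diverges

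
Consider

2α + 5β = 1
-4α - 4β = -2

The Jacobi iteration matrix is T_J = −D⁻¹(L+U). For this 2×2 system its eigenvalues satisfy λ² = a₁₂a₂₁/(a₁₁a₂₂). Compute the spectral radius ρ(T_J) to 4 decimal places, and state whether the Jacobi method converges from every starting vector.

a₁₂a₂₁/(a₁₁a₂₂) = (5)·(-4) / ((2)·(-4)) = 2.500000
ρ = √|2.500000| = √2.500000 = 1.5811
ρ > 1, so Jacobi diverges

1.5811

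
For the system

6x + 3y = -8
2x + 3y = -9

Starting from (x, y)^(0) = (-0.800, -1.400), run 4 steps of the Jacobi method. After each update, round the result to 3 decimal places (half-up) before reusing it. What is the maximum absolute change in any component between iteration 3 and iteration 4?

0.177

Iteration 1:
  x = (-8 - (3)·-1.400) / (6) = -0.633
  y = (-9 - (2)·-0.800) / (3) = -2.467
Iteration 2:
  x = (-8 - (3)·-2.467) / (6) = -0.100
  y = (-9 - (2)·-0.633) / (3) = -2.578
Iteration 3:
  x = (-8 - (3)·-2.578) / (6) = -0.044
  y = (-9 - (2)·-0.100) / (3) = -2.933
Iteration 4:
  x = (-8 - (3)·-2.933) / (6) = 0.133
  y = (-9 - (2)·-0.044) / (3) = -2.971
Change: (0.177, -0.038) → max |·| = 0.177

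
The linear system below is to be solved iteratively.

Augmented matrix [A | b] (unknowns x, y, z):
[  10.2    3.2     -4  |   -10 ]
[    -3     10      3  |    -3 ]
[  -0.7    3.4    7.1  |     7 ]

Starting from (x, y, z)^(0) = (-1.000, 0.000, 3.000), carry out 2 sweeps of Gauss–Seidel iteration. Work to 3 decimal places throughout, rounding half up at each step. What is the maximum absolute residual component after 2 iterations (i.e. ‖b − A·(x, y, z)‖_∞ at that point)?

1.981

Iteration 1:
  x = (-10 - (3.2)·0.000 - (-4)·3.000) / (10.2) = 0.196
  y = (-3 - (-3)·0.196 - (3)·3.000) / (10) = -1.141
  z = (7 - (-0.7)·0.196 - (3.4)·-1.141) / (7.1) = 1.552
Iteration 2:
  x = (-10 - (3.2)·-1.141 - (-4)·1.552) / (10.2) = -0.014
  y = (-3 - (-3)·-0.014 - (3)·1.552) / (10) = -0.770
  z = (7 - (-0.7)·-0.014 - (3.4)·-0.770) / (7.1) = 1.353
Residual b − A·x = (-1.981, 0.599, 0.002); ∞-norm = 1.981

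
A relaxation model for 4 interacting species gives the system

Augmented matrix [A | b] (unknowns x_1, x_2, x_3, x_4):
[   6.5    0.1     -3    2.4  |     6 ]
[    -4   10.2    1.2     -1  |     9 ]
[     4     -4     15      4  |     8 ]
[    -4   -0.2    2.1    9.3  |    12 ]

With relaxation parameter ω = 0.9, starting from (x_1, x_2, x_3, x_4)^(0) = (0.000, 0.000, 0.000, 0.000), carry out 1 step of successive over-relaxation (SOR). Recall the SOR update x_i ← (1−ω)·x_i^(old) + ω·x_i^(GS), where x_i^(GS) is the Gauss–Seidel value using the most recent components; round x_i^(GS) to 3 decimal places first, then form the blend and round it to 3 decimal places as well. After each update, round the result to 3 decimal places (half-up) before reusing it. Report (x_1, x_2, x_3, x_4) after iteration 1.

Iteration 1:
  x_1: GS value = (6 - (0.1)·0.000 - (-3)·0.000 - (2.4)·0.000) / (6.5) = 0.923;  x_1 ← (1−ω)·0.000 + ω·0.923 = 0.831
  x_2: GS value = (9 - (-4)·0.831 - (1.2)·0.000 - (-1)·0.000) / (10.2) = 1.208;  x_2 ← (1−ω)·0.000 + ω·1.208 = 1.087
  x_3: GS value = (8 - (4)·0.831 - (-4)·1.087 - (4)·0.000) / (15) = 0.602;  x_3 ← (1−ω)·0.000 + ω·0.602 = 0.542
  x_4: GS value = (12 - (-4)·0.831 - (-0.2)·1.087 - (2.1)·0.542) / (9.3) = 1.549;  x_4 ← (1−ω)·0.000 + ω·1.549 = 1.394

(0.831, 1.087, 0.542, 1.394)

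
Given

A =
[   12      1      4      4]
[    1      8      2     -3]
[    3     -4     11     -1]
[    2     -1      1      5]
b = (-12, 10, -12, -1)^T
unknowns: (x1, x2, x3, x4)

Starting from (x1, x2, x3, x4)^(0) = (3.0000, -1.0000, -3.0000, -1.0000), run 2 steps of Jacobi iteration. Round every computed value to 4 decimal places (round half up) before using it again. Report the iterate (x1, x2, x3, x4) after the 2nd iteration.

(0.0170, 1.4138, -0.8409, 0.3560)

Iteration 1:
  x1 = (-12 - (1)·-1.0000 - (4)·-3.0000 - (4)·-1.0000) / (12) = 0.4167
  x2 = (10 - (1)·3.0000 - (2)·-3.0000 - (-3)·-1.0000) / (8) = 1.2500
  x3 = (-12 - (3)·3.0000 - (-4)·-1.0000 - (-1)·-1.0000) / (11) = -2.3636
  x4 = (-1 - (2)·3.0000 - (-1)·-1.0000 - (1)·-3.0000) / (5) = -1.0000
Iteration 2:
  x1 = (-12 - (1)·1.2500 - (4)·-2.3636 - (4)·-1.0000) / (12) = 0.0170
  x2 = (10 - (1)·0.4167 - (2)·-2.3636 - (-3)·-1.0000) / (8) = 1.4138
  x3 = (-12 - (3)·0.4167 - (-4)·1.2500 - (-1)·-1.0000) / (11) = -0.8409
  x4 = (-1 - (2)·0.4167 - (-1)·1.2500 - (1)·-2.3636) / (5) = 0.3560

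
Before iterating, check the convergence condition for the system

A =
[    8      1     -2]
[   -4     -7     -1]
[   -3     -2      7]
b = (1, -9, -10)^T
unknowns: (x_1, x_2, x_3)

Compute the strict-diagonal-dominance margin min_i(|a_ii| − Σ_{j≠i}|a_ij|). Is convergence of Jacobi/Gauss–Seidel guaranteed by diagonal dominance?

row 1: |8| − (1+2) = 5
row 2: |-7| − (4+1) = 2
row 3: |7| − (3+2) = 2
minimum over rows = 2 → strictly diagonally dominant (convergence guaranteed)

2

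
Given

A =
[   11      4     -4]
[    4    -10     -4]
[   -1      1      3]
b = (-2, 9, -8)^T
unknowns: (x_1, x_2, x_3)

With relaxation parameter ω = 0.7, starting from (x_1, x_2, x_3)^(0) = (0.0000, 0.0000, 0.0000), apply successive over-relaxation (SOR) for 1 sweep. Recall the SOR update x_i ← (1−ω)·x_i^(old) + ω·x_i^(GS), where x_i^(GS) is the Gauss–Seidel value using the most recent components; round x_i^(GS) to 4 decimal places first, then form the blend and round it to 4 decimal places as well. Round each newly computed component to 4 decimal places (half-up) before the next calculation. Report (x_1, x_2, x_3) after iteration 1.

Iteration 1:
  x_1: GS value = (-2 - (4)·0.0000 - (-4)·0.0000) / (11) = -0.1818;  x_1 ← (1−ω)·0.0000 + ω·-0.1818 = -0.1273
  x_2: GS value = (9 - (4)·-0.1273 - (-4)·0.0000) / (-10) = -0.9509;  x_2 ← (1−ω)·0.0000 + ω·-0.9509 = -0.6656
  x_3: GS value = (-8 - (-1)·-0.1273 - (1)·-0.6656) / (3) = -2.4872;  x_3 ← (1−ω)·0.0000 + ω·-2.4872 = -1.7410

(-0.1273, -0.6656, -1.7410)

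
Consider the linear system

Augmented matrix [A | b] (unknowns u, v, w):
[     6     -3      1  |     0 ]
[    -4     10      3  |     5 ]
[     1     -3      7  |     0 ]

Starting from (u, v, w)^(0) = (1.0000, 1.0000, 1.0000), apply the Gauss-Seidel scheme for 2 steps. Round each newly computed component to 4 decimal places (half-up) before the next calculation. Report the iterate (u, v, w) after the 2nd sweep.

Iteration 1:
  u = (0 - (-3)·1.0000 - (1)·1.0000) / (6) = 0.3333
  v = (5 - (-4)·0.3333 - (3)·1.0000) / (10) = 0.3333
  w = (0 - (1)·0.3333 - (-3)·0.3333) / (7) = 0.0952
Iteration 2:
  u = (0 - (-3)·0.3333 - (1)·0.0952) / (6) = 0.1508
  v = (5 - (-4)·0.1508 - (3)·0.0952) / (10) = 0.5318
  w = (0 - (1)·0.1508 - (-3)·0.5318) / (7) = 0.2064

(0.1508, 0.5318, 0.2064)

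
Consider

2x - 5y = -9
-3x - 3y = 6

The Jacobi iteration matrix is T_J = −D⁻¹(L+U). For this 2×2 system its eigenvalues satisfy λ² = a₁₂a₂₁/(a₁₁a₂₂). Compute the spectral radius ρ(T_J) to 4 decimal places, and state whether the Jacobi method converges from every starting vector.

a₁₂a₂₁/(a₁₁a₂₂) = (-5)·(-3) / ((2)·(-3)) = -2.500000
ρ = √|-2.500000| = √2.500000 = 1.5811
ρ > 1, so Jacobi diverges

1.5811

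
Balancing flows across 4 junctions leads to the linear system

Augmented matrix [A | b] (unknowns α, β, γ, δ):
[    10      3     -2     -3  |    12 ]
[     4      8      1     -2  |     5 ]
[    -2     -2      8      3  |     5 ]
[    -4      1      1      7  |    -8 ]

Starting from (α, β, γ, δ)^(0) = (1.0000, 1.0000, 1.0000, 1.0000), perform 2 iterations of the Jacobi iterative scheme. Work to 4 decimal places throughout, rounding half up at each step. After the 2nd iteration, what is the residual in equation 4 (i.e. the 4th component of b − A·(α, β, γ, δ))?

-1.5044

Iteration 1:
  α = (12 - (3)·1.0000 - (-2)·1.0000 - (-3)·1.0000) / (10) = 1.4000
  β = (5 - (4)·1.0000 - (1)·1.0000 - (-2)·1.0000) / (8) = 0.2500
  γ = (5 - (-2)·1.0000 - (-2)·1.0000 - (3)·1.0000) / (8) = 0.7500
  δ = (-8 - (-4)·1.0000 - (1)·1.0000 - (1)·1.0000) / (7) = -0.8571
Iteration 2:
  α = (12 - (3)·0.2500 - (-2)·0.7500 - (-3)·-0.8571) / (10) = 1.0179
  β = (5 - (4)·1.4000 - (1)·0.7500 - (-2)·-0.8571) / (8) = -0.3830
  γ = (5 - (-2)·1.4000 - (-2)·0.2500 - (3)·-0.8571) / (8) = 1.3589
  δ = (-8 - (-4)·1.4000 - (1)·0.2500 - (1)·0.7500) / (7) = -0.4857
Residual b − A·x = (4.2307, 1.6621, -3.1443, -1.5044)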